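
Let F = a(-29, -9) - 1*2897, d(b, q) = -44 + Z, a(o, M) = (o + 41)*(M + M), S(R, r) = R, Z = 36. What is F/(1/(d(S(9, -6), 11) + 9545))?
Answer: -29688681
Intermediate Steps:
a(o, M) = 2*M*(41 + o) (a(o, M) = (41 + o)*(2*M) = 2*M*(41 + o))
d(b, q) = -8 (d(b, q) = -44 + 36 = -8)
F = -3113 (F = 2*(-9)*(41 - 29) - 1*2897 = 2*(-9)*12 - 2897 = -216 - 2897 = -3113)
F/(1/(d(S(9, -6), 11) + 9545)) = -3113/(1/(-8 + 9545)) = -3113/(1/9537) = -3113/1/9537 = -3113*9537 = -29688681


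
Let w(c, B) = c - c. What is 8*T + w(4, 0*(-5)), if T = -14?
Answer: -112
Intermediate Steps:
w(c, B) = 0
8*T + w(4, 0*(-5)) = 8*(-14) + 0 = -112 + 0 = -112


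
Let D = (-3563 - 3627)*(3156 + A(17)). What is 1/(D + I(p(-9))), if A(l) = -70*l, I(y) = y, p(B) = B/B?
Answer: -1/14135539 ≈ -7.0744e-8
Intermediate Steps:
p(B) = 1
A(l) = -70*l
D = -14135540 (D = (-3563 - 3627)*(3156 - 70*17) = -7190*(3156 - 1190) = -7190*1966 = -14135540)
1/(D + I(p(-9))) = 1/(-14135540 + 1) = 1/(-14135539) = -1/14135539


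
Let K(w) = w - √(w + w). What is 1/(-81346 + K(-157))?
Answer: I/(√314 - 81503*I) ≈ -1.2269e-5 + 2.6676e-9*I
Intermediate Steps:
K(w) = w - √2*√w (K(w) = w - √(2*w) = w - √2*√w)
1/(-81346 + K(-157)) = 1/(-81346 + (-157 - √2*√(-157))) = 1/(-81346 + (-157 - √2*I*√157)) = 1/(-81346 + (-157 - I*√314)) = 1/(-81503 - I*√314)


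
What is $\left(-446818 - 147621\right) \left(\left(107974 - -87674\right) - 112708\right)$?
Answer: $-49302770660$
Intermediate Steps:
$\left(-446818 - 147621\right) \left(\left(107974 - -87674\right) - 112708\right) = - 594439 \left(\left(107974 + 87674\right) - 112708\right) = - 594439 \left(195648 - 112708\right) = \left(-594439\right) 82940 = -49302770660$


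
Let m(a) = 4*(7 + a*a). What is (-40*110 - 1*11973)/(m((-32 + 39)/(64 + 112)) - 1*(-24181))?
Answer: -126792512/187474545 ≈ -0.67632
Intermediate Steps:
m(a) = 28 + 4*a² (m(a) = 4*(7 + a²) = 28 + 4*a²)
(-40*110 - 1*11973)/(m((-32 + 39)/(64 + 112)) - 1*(-24181)) = (-40*110 - 1*11973)/((28 + 4*((-32 + 39)/(64 + 112))²) - 1*(-24181)) = (-4400 - 11973)/((28 + 4*(7/176)²) + 24181) = -16373/((28 + 4*(7*(1/176))²) + 24181) = -16373/((28 + 4*(7/176)²) + 24181) = -16373/((28 + 4*(49/30976)) + 24181) = -16373/((28 + 49/7744) + 24181) = -16373/(216881/7744 + 24181) = -16373/187474545/7744 = -16373*7744/187474545 = -126792512/187474545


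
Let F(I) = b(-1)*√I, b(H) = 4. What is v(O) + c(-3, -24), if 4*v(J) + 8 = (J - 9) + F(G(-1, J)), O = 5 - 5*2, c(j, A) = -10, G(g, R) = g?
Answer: -31/2 + I ≈ -15.5 + 1.0*I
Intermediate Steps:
F(I) = 4*√I
O = -5 (O = 5 - 10 = -5)
v(J) = -17/4 + I + J/4 (v(J) = -2 + ((J - 9) + 4*√(-1))/4 = -2 + ((-9 + J) + 4*I)/4 = -2 + (-9 + J + 4*I)/4 = -2 + (-9/4 + I + J/4) = -17/4 + I + J/4)
v(O) + c(-3, -24) = (-17/4 + I + (¼)*(-5)) - 10 = (-17/4 + I - 5/4) - 10 = (-11/2 + I) - 10 = -31/2 + I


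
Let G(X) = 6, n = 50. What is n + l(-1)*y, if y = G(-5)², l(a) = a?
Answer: 14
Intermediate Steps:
y = 36 (y = 6² = 36)
n + l(-1)*y = 50 - 1*36 = 50 - 36 = 14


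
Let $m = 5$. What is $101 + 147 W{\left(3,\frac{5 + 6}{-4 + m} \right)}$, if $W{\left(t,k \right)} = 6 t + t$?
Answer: $3188$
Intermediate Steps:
$W{\left(t,k \right)} = 7 t$
$101 + 147 W{\left(3,\frac{5 + 6}{-4 + m} \right)} = 101 + 147 \cdot 7 \cdot 3 = 101 + 147 \cdot 21 = 101 + 3087 = 3188$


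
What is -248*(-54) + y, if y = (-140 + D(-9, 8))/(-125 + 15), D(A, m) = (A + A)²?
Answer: 736468/55 ≈ 13390.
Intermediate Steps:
D(A, m) = 4*A² (D(A, m) = (2*A)² = 4*A²)
y = -92/55 (y = (-140 + 4*(-9)²)/(-125 + 15) = (-140 + 4*81)/(-110) = (-140 + 324)*(-1/110) = 184*(-1/110) = -92/55 ≈ -1.6727)
-248*(-54) + y = -248*(-54) - 92/55 = 13392 - 92/55 = 736468/55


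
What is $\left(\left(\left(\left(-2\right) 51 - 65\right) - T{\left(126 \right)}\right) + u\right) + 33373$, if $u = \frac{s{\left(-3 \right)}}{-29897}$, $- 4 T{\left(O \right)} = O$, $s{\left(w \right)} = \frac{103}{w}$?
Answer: $\frac{5962209431}{179382} \approx 33238.0$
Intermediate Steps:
$T{\left(O \right)} = - \frac{O}{4}$
$u = \frac{103}{89691}$ ($u = \frac{103 \frac{1}{-3}}{-29897} = 103 \left(- \frac{1}{3}\right) \left(- \frac{1}{29897}\right) = \left(- \frac{103}{3}\right) \left(- \frac{1}{29897}\right) = \frac{103}{89691} \approx 0.0011484$)
$\left(\left(\left(\left(-2\right) 51 - 65\right) - T{\left(126 \right)}\right) + u\right) + 33373 = \left(\left(\left(\left(-2\right) 51 - 65\right) - \left(- \frac{1}{4}\right) 126\right) + \frac{103}{89691}\right) + 33373 = \left(\left(\left(-102 - 65\right) - - \frac{63}{2}\right) + \frac{103}{89691}\right) + 33373 = \left(\left(-167 + \frac{63}{2}\right) + \frac{103}{89691}\right) + 33373 = \left(- \frac{271}{2} + \frac{103}{89691}\right) + 33373 = - \frac{24306055}{179382} + 33373 = \frac{5962209431}{179382}$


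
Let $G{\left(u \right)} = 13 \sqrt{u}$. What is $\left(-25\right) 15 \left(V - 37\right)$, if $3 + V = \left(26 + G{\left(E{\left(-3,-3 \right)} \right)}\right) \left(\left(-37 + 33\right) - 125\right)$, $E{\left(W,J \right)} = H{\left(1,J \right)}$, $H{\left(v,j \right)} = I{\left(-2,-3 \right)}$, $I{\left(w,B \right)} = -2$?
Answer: $1272750 + 628875 i \sqrt{2} \approx 1.2728 \cdot 10^{6} + 8.8936 \cdot 10^{5} i$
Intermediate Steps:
$H{\left(v,j \right)} = -2$
$E{\left(W,J \right)} = -2$
$V = -3357 - 1677 i \sqrt{2}$ ($V = -3 + \left(26 + 13 \sqrt{-2}\right) \left(\left(-37 + 33\right) - 125\right) = -3 + \left(26 + 13 i \sqrt{2}\right) \left(-4 - 125\right) = -3 + \left(26 + 13 i \sqrt{2}\right) \left(-129\right) = -3 - \left(3354 + 1677 i \sqrt{2}\right) = -3357 - 1677 i \sqrt{2} \approx -3357.0 - 2371.6 i$)
$\left(-25\right) 15 \left(V - 37\right) = \left(-25\right) 15 \left(\left(-3357 - 1677 i \sqrt{2}\right) - 37\right) = - 375 \left(-3394 - 1677 i \sqrt{2}\right) = 1272750 + 628875 i \sqrt{2}$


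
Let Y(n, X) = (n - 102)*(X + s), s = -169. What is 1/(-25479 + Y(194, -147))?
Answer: -1/54551 ≈ -1.8331e-5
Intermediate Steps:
Y(n, X) = (-169 + X)*(-102 + n) (Y(n, X) = (n - 102)*(X - 169) = (-102 + n)*(-169 + X) = (-169 + X)*(-102 + n))
1/(-25479 + Y(194, -147)) = 1/(-25479 + (17238 - 169*194 - 102*(-147) - 147*194)) = 1/(-25479 + (17238 - 32786 + 14994 - 28518)) = 1/(-25479 - 29072) = 1/(-54551) = -1/54551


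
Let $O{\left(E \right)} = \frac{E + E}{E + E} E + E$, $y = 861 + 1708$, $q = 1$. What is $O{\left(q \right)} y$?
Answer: $5138$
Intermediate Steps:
$y = 2569$
$O{\left(E \right)} = 2 E$ ($O{\left(E \right)} = \frac{2 E}{2 E} E + E = 2 E \frac{1}{2 E} E + E = 1 E + E = E + E = 2 E$)
$O{\left(q \right)} y = 2 \cdot 1 \cdot 2569 = 2 \cdot 2569 = 5138$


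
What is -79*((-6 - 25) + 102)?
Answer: -5609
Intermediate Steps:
-79*((-6 - 25) + 102) = -79*(-31 + 102) = -79*71 = -5609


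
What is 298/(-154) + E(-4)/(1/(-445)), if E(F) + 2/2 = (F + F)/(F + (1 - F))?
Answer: 308236/77 ≈ 4003.1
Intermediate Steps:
E(F) = -1 + 2*F (E(F) = -1 + (F + F)/(F + (1 - F)) = -1 + (2*F)/1 = -1 + (2*F)*1 = -1 + 2*F)
298/(-154) + E(-4)/(1/(-445)) = 298/(-154) + (-1 + 2*(-4))/(1/(-445)) = 298*(-1/154) + (-1 - 8)/(-1/445) = -149/77 - 9*(-445) = -149/77 + 4005 = 308236/77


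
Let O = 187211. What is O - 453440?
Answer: -266229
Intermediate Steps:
O - 453440 = 187211 - 453440 = -266229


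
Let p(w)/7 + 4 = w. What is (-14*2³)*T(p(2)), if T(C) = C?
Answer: 1568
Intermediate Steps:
p(w) = -28 + 7*w
(-14*2³)*T(p(2)) = (-14*2³)*(-28 + 7*2) = (-14*8)*(-28 + 14) = -112*(-14) = 1568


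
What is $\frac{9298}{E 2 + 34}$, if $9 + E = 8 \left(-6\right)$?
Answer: $- \frac{4649}{40} \approx -116.22$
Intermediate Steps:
$E = -57$ ($E = -9 + 8 \left(-6\right) = -9 - 48 = -57$)
$\frac{9298}{E 2 + 34} = \frac{9298}{\left(-57\right) 2 + 34} = \frac{9298}{-114 + 34} = \frac{9298}{-80} = 9298 \left(- \frac{1}{80}\right) = - \frac{4649}{40}$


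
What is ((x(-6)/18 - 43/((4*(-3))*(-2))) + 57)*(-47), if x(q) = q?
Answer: -20633/8 ≈ -2579.1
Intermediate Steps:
((x(-6)/18 - 43/((4*(-3))*(-2))) + 57)*(-47) = ((-6/18 - 43/((4*(-3))*(-2))) + 57)*(-47) = ((-6*1/18 - 43/((-12*(-2)))) + 57)*(-47) = ((-1/3 - 43/24) + 57)*(-47) = (-17/8 + 57)*(-47) = (439/8)*(-47) = -20633/8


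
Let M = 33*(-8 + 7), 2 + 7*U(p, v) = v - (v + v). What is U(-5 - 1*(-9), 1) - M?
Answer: 228/7 ≈ 32.571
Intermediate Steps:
U(p, v) = -2/7 - v/7 (U(p, v) = -2/7 + (v - (v + v))/7 = -2/7 + (v - 2*v)/7 = -2/7 + (-v)/7 = -2/7 - v/7)
M = -33 (M = 33*(-1) = -33)
U(-5 - 1*(-9), 1) - M = (-2/7 - ⅐*1) - 1*(-33) = (-2/7 - ⅐) + 33 = -3/7 + 33 = 228/7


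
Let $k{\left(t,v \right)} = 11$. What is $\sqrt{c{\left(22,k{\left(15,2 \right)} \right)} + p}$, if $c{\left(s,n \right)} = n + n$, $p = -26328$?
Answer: $i \sqrt{26306} \approx 162.19 i$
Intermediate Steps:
$c{\left(s,n \right)} = 2 n$
$\sqrt{c{\left(22,k{\left(15,2 \right)} \right)} + p} = \sqrt{2 \cdot 11 - 26328} = \sqrt{22 - 26328} = \sqrt{-26306} = i \sqrt{26306}$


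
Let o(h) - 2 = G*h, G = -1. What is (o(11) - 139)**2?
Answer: 21904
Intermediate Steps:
o(h) = 2 - h
(o(11) - 139)**2 = ((2 - 1*11) - 139)**2 = ((2 - 11) - 139)**2 = (-9 - 139)**2 = (-148)**2 = 21904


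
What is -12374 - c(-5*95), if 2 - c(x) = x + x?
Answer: -13326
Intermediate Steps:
c(x) = 2 - 2*x (c(x) = 2 - (x + x) = 2 - 2*x)
-12374 - c(-5*95) = -12374 - (2 - (-10)*95) = -12374 - (2 - 2*(-475)) = -12374 - (2 + 950) = -12374 - 1*952 = -12374 - 952 = -13326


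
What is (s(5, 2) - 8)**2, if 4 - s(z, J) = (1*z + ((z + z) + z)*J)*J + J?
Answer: 5776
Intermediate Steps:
s(z, J) = 4 - J - J*(z + 3*J*z) (s(z, J) = 4 - ((1*z + ((z + z) + z)*J)*J + J) = 4 - ((z + (2*z + z)*J)*J + J) = 4 - ((z + (3*z)*J)*J + J) = 4 - ((z + 3*J*z)*J + J) = 4 - (J*(z + 3*J*z) + J) = 4 - (J + J*(z + 3*J*z)) = 4 + (-J - J*(z + 3*J*z)) = 4 - J - J*(z + 3*J*z))
(s(5, 2) - 8)**2 = ((4 - 1*2 - 1*2*5 - 3*5*2**2) - 8)**2 = ((4 - 2 - 10 - 3*5*4) - 8)**2 = ((4 - 2 - 10 - 60) - 8)**2 = (-68 - 8)**2 = (-76)**2 = 5776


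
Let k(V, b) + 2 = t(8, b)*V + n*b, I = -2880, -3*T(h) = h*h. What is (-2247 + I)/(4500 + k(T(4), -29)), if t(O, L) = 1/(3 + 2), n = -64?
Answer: -76905/95294 ≈ -0.80703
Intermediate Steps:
T(h) = -h²/3 (T(h) = -h*h/3 = -h²/3)
t(O, L) = ⅕ (t(O, L) = 1/5 = ⅕)
k(V, b) = -2 - 64*b + V/5 (k(V, b) = -2 + (V/5 - 64*b) = -2 + (-64*b + V/5) = -2 - 64*b + V/5)
(-2247 + I)/(4500 + k(T(4), -29)) = (-2247 - 2880)/(4500 + (-2 - 64*(-29) + (-⅓*4²)/5)) = -5127/(4500 + (-2 + 1856 + (-⅓*16)/5)) = -5127/(4500 + (-2 + 1856 + (⅕)*(-16/3))) = -5127/(4500 + (-2 + 1856 - 16/15)) = -5127/(4500 + 27794/15) = -5127/95294/15 = -5127*15/95294 = -76905/95294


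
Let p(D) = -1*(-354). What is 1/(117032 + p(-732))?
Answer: 1/117386 ≈ 8.5189e-6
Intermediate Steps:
p(D) = 354
1/(117032 + p(-732)) = 1/(117032 + 354) = 1/117386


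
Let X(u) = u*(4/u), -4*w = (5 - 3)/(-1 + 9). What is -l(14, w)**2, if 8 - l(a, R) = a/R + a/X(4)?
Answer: -208849/4 ≈ -52212.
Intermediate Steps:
w = -1/16 (w = -(5 - 3)/(4*(-1 + 9)) = -1/(2*8) = -1/4*1/4 = -1/16 ≈ -0.062500)
X(u) = 4
l(a, R) = 8 - a/4 - a/R (l(a, R) = 8 - (a/R + a/4) = 8 - (a/4 + a/R) = 8 + (-a/4 - a/R) = 8 - a/4 - a/R)
-l(14, w)**2 = -(8 - 1/4*14 - 1*14/(-1/16))**2 = -(8 - 7/2 - 1*14*(-16))**2 = -(8 - 7/2 + 224)**2 = -(457/2)**2 = -1*208849/4 = -208849/4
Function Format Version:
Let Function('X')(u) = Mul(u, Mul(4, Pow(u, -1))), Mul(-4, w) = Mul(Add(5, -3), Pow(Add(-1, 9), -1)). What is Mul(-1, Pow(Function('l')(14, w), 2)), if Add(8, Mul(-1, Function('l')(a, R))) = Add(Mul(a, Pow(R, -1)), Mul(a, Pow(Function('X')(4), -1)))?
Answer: Rational(-208849, 4) ≈ -52212.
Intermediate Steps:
w = Rational(-1, 16) (w = Mul(Rational(-1, 4), Mul(Add(5, -3), Pow(Add(-1, 9), -1))) = Mul(Rational(-1, 4), Mul(2, Pow(8, -1))) = Mul(Rational(-1, 4), Mul(2, Rational(1, 8))) = Mul(Rational(-1, 4), Rational(1, 4)) = Rational(-1, 16) ≈ -0.062500)
Function('X')(u) = 4
Function('l')(a, R) = Add(8, Mul(Rational(-1, 4), a), Mul(-1, a, Pow(R, -1))) (Function('l')(a, R) = Add(8, Mul(-1, Add(Mul(a, Pow(R, -1)), Mul(a, Pow(4, -1))))) = Add(8, Mul(-1, Add(Mul(a, Pow(R, -1)), Mul(a, Rational(1, 4))))) = Add(8, Mul(-1, Add(Mul(a, Pow(R, -1)), Mul(Rational(1, 4), a)))) = Add(8, Mul(-1, Add(Mul(Rational(1, 4), a), Mul(a, Pow(R, -1))))) = Add(8, Add(Mul(Rational(-1, 4), a), Mul(-1, a, Pow(R, -1)))) = Add(8, Mul(Rational(-1, 4), a), Mul(-1, a, Pow(R, -1))))
Mul(-1, Pow(Function('l')(14, w), 2)) = Mul(-1, Pow(Add(8, Mul(Rational(-1, 4), 14), Mul(-1, 14, Pow(Rational(-1, 16), -1))), 2)) = Mul(-1, Pow(Add(8, Rational(-7, 2), Mul(-1, 14, -16)), 2)) = Mul(-1, Pow(Add(8, Rational(-7, 2), 224), 2)) = Mul(-1, Pow(Rational(457, 2), 2)) = Mul(-1, Rational(208849, 4)) = Rational(-208849, 4)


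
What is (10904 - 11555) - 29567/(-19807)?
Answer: -12864790/19807 ≈ -649.51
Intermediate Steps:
(10904 - 11555) - 29567/(-19807) = -651 - 29567*(-1/19807) = -651 + 29567/19807 = -12864790/19807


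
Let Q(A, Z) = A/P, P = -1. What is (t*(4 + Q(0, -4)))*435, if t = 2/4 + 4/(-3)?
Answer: -1450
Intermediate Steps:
Q(A, Z) = -A (Q(A, Z) = A/(-1) = A*(-1) = -A)
t = -⅚ (t = 2*(¼) + 4*(-⅓) = ½ - 4/3 = -⅚ ≈ -0.83333)
(t*(4 + Q(0, -4)))*435 = -5*(4 - 1*0)/6*435 = -5*(4 + 0)/6*435 = -⅚*4*435 = -10/3*435 = -1450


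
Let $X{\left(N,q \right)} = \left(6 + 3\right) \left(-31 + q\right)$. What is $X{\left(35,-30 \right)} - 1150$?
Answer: $-1699$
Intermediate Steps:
$X{\left(N,q \right)} = -279 + 9 q$ ($X{\left(N,q \right)} = 9 \left(-31 + q\right) = -279 + 9 q$)
$X{\left(35,-30 \right)} - 1150 = \left(-279 + 9 \left(-30\right)\right) - 1150 = \left(-279 - 270\right) - 1150 = -549 - 1150 = -1699$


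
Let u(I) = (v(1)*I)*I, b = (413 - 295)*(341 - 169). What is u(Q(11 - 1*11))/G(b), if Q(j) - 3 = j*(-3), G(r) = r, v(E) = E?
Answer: 9/20296 ≈ 0.00044344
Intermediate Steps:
b = 20296 (b = 118*172 = 20296)
Q(j) = 3 - 3*j (Q(j) = 3 + j*(-3) = 3 - 3*j)
u(I) = I² (u(I) = (1*I)*I = I*I = I²)
u(Q(11 - 1*11))/G(b) = (3 - 3*(11 - 1*11))²/20296 = (3 - 3*(11 - 11))²*(1/20296) = (3 - 3*0)²*(1/20296) = (3 + 0)²*(1/20296) = 3²*(1/20296) = 9*(1/20296) = 9/20296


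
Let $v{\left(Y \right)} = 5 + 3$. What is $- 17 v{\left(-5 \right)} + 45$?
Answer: $-91$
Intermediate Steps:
$v{\left(Y \right)} = 8$
$- 17 v{\left(-5 \right)} + 45 = \left(-17\right) 8 + 45 = -136 + 45 = -91$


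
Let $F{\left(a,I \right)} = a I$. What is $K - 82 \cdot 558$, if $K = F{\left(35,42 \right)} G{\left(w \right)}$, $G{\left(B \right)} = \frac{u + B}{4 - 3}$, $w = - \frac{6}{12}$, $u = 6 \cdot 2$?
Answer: $-28851$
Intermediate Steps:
$F{\left(a,I \right)} = I a$
$u = 12$
$w = - \frac{1}{2}$ ($w = \left(-6\right) \frac{1}{12} = - \frac{1}{2} \approx -0.5$)
$G{\left(B \right)} = 12 + B$ ($G{\left(B \right)} = \frac{12 + B}{4 - 3} = \frac{12 + B}{1} = \left(12 + B\right) 1 = 12 + B$)
$K = 16905$ ($K = 42 \cdot 35 \left(12 - \frac{1}{2}\right) = 1470 \cdot \frac{23}{2} = 16905$)
$K - 82 \cdot 558 = 16905 - 82 \cdot 558 = 16905 - 45756 = -28851$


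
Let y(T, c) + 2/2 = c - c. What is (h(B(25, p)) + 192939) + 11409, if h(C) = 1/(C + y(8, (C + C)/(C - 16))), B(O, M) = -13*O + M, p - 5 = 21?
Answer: 61304399/300 ≈ 2.0435e+5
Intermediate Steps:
p = 26 (p = 5 + 21 = 26)
y(T, c) = -1 (y(T, c) = -1 + (c - c) = -1 + 0 = -1)
B(O, M) = M - 13*O
h(C) = 1/(-1 + C) (h(C) = 1/(C - 1) = 1/(-1 + C))
(h(B(25, p)) + 192939) + 11409 = (1/(-1 + (26 - 13*25)) + 192939) + 11409 = (1/(-1 + (26 - 325)) + 192939) + 11409 = (1/(-1 - 299) + 192939) + 11409 = (1/(-300) + 192939) + 11409 = (-1/300 + 192939) + 11409 = 57881699/300 + 11409 = 61304399/300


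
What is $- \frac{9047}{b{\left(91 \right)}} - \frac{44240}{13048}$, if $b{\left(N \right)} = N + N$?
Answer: $- \frac{2251731}{42406} \approx -53.099$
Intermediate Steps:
$b{\left(N \right)} = 2 N$
$- \frac{9047}{b{\left(91 \right)}} - \frac{44240}{13048} = - \frac{9047}{2 \cdot 91} - \frac{44240}{13048} = - \frac{9047}{182} - \frac{790}{233} = - \frac{2251731}{42406}$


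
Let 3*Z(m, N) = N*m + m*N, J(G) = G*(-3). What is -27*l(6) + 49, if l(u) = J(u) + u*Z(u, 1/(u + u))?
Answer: 481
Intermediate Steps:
J(G) = -3*G
Z(m, N) = 2*N*m/3 (Z(m, N) = (N*m + m*N)/3 = (N*m + N*m)/3 = (2*N*m)/3 = 2*N*m/3)
l(u) = -8*u/3 (l(u) = -3*u + u*(2*u/(3*(u + u))) = -3*u + u*(2*u/(3*((2*u)))) = -3*u + u*(2*(1/(2*u))*u/3) = -3*u + u*(⅓) = -3*u + u/3 = -8*u/3)
-27*l(6) + 49 = -(-72)*6 + 49 = -27*(-16) + 49 = 432 + 49 = 481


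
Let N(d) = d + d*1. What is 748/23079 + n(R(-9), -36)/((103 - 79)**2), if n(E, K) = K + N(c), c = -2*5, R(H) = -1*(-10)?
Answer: -35899/553896 ≈ -0.064812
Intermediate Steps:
R(H) = 10
c = -10
N(d) = 2*d (N(d) = d + d = 2*d)
n(E, K) = -20 + K (n(E, K) = K + 2*(-10) = K - 20 = -20 + K)
748/23079 + n(R(-9), -36)/((103 - 79)**2) = 748/23079 + (-20 - 36)/((103 - 79)**2) = 748*(1/23079) - 56/(24**2) = 748/23079 - 56/576 = 748/23079 - 56*1/576 = 748/23079 - 7/72 = -35899/553896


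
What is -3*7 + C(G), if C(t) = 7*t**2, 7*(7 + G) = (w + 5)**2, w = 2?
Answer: -21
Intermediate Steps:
G = 0 (G = -7 + (2 + 5)**2/7 = -7 + (1/7)*7**2 = -7 + (1/7)*49 = -7 + 7 = 0)
-3*7 + C(G) = -3*7 + 7*0**2 = -21 + 7*0 = -21 + 0 = -21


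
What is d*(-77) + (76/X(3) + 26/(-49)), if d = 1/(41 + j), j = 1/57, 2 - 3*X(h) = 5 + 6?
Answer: -1362037/49098 ≈ -27.741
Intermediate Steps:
X(h) = -3 (X(h) = 2/3 - (5 + 6)/3 = 2/3 - 1/3*11 = 2/3 - 11/3 = -3)
j = 1/57 ≈ 0.017544
d = 57/2338 (d = 1/(41 + 1/57) = 1/(2338/57) = 57/2338 ≈ 0.024380)
d*(-77) + (76/X(3) + 26/(-49)) = (57/2338)*(-77) + (76/(-3) + 26/(-49)) = -627/334 + (76*(-1/3) + 26*(-1/49)) = -627/334 + (-76/3 - 26/49) = -627/334 - 3802/147 = -1362037/49098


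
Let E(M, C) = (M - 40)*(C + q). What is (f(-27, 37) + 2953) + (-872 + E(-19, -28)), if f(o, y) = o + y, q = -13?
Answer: 4510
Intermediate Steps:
E(M, C) = (-40 + M)*(-13 + C) (E(M, C) = (M - 40)*(C - 13) = (-40 + M)*(-13 + C))
(f(-27, 37) + 2953) + (-872 + E(-19, -28)) = ((-27 + 37) + 2953) + (-872 + (520 - 40*(-28) - 13*(-19) - 28*(-19))) = (10 + 2953) + (-872 + (520 + 1120 + 247 + 532)) = 2963 + (-872 + 2419) = 2963 + 1547 = 4510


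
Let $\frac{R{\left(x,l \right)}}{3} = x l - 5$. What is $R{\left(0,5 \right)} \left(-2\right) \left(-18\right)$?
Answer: $-540$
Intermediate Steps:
$R{\left(x,l \right)} = -15 + 3 l x$ ($R{\left(x,l \right)} = 3 \left(x l - 5\right) = 3 \left(l x - 5\right) = 3 \left(-5 + l x\right) = -15 + 3 l x$)
$R{\left(0,5 \right)} \left(-2\right) \left(-18\right) = \left(-15 + 3 \cdot 5 \cdot 0\right) \left(-2\right) \left(-18\right) = \left(-15 + 0\right) \left(-2\right) \left(-18\right) = \left(-15\right) \left(-2\right) \left(-18\right) = 30 \left(-18\right) = -540$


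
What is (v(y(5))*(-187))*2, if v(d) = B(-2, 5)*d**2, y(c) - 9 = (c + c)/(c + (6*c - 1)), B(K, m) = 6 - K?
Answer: -4393664/17 ≈ -2.5845e+5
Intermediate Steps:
y(c) = 9 + 2*c/(-1 + 7*c) (y(c) = 9 + (c + c)/(c + (6*c - 1)) = 9 + (2*c)/(c + (-1 + 6*c)) = 9 + (2*c)/(-1 + 7*c) = 9 + 2*c/(-1 + 7*c))
v(d) = 8*d**2 (v(d) = (6 - 1*(-2))*d**2 = (6 + 2)*d**2 = 8*d**2)
(v(y(5))*(-187))*2 = ((8*((-9 + 65*5)/(-1 + 7*5))**2)*(-187))*2 = ((8*((-9 + 325)/(-1 + 35))**2)*(-187))*2 = ((8*(316/34)**2)*(-187))*2 = ((8*((1/34)*316)**2)*(-187))*2 = ((8*(158/17)**2)*(-187))*2 = ((8*(24964/289))*(-187))*2 = ((199712/289)*(-187))*2 = -2196832/17*2 = -4393664/17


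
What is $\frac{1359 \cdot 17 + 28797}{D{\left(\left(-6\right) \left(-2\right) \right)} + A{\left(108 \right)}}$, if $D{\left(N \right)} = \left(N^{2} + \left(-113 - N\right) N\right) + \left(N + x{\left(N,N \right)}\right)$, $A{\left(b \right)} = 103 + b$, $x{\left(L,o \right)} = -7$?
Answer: $- \frac{865}{19} \approx -45.526$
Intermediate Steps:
$D{\left(N \right)} = -7 + N + N^{2} + N \left(-113 - N\right)$ ($D{\left(N \right)} = \left(N^{2} + \left(-113 - N\right) N\right) + \left(N - 7\right) = \left(N^{2} + N \left(-113 - N\right)\right) + \left(-7 + N\right) = -7 + N + N^{2} + N \left(-113 - N\right)$)
$\frac{1359 \cdot 17 + 28797}{D{\left(\left(-6\right) \left(-2\right) \right)} + A{\left(108 \right)}} = \frac{1359 \cdot 17 + 28797}{\left(-7 - 112 \left(\left(-6\right) \left(-2\right)\right)\right) + \left(103 + 108\right)} = \frac{23103 + 28797}{\left(-7 - 1344\right) + 211} = \frac{51900}{\left(-7 - 1344\right) + 211} = \frac{51900}{-1351 + 211} = \frac{51900}{-1140} = 51900 \left(- \frac{1}{1140}\right) = - \frac{865}{19}$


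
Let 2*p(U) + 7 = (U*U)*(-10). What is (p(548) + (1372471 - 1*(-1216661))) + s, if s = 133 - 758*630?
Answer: 1220403/2 ≈ 6.1020e+5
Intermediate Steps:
p(U) = -7/2 - 5*U² (p(U) = -7/2 + ((U*U)*(-10))/2 = -7/2 + (U²*(-10))/2 = -7/2 + (-10*U²)/2 = -7/2 - 5*U²)
s = -477407 (s = 133 - 477540 = -477407)
(p(548) + (1372471 - 1*(-1216661))) + s = ((-7/2 - 5*548²) + (1372471 - 1*(-1216661))) - 477407 = ((-7/2 - 5*300304) + (1372471 + 1216661)) - 477407 = ((-7/2 - 1501520) + 2589132) - 477407 = (-3003047/2 + 2589132) - 477407 = 2175217/2 - 477407 = 1220403/2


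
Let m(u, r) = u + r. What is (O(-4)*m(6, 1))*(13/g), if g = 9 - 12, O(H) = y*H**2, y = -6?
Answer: 2912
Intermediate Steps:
O(H) = -6*H**2
g = -3
m(u, r) = r + u
(O(-4)*m(6, 1))*(13/g) = ((-6*(-4)**2)*(1 + 6))*(13/(-3)) = (-6*16*7)*(13*(-1/3)) = -96*7*(-13/3) = -672*(-13/3) = 2912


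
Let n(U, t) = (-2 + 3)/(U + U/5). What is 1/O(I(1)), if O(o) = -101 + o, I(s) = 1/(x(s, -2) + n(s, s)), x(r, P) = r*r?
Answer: -11/1105 ≈ -0.0099548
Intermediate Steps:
x(r, P) = r²
n(U, t) = 5/(6*U) (n(U, t) = 1/(U + U*(⅕)) = 1/(U + U/5) = 1/(6*U/5) = 1*(5/(6*U)) = 5/(6*U))
I(s) = 1/(s² + 5/(6*s))
1/O(I(1)) = 1/(-101 + 6*1/(5 + 6*1³)) = 1/(-101 + 6*1/(5 + 6*1)) = 1/(-101 + 6*1/(5 + 6)) = 1/(-101 + 6*1/11) = 1/(-101 + 6*1*(1/11)) = 1/(-101 + 6/11) = 1/(-1105/11) = -11/1105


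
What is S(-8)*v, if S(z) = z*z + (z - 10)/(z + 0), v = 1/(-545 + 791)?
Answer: 265/984 ≈ 0.26931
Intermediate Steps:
v = 1/246 ≈ 0.0040650
S(z) = z**2 + (-10 + z)/z
S(-8)*v = ((-10 - 8 + (-8)**3)/(-8))*(1/246) = -(-10 - 8 - 512)/8*(1/246) = -1/8*(-530)*(1/246) = (265/4)*(1/246) = 265/984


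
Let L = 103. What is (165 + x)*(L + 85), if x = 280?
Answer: 83660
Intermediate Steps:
(165 + x)*(L + 85) = (165 + 280)*(103 + 85) = 445*188 = 83660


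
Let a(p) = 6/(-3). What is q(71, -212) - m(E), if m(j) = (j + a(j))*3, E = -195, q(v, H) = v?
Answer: 662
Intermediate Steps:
a(p) = -2 (a(p) = 6*(-⅓) = -2)
m(j) = -6 + 3*j (m(j) = (j - 2)*3 = (-2 + j)*3 = -6 + 3*j)
q(71, -212) - m(E) = 71 - (-6 + 3*(-195)) = 71 - (-6 - 585) = 71 - 1*(-591) = 71 + 591 = 662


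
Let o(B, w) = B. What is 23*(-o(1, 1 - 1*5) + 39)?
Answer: 874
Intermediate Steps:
23*(-o(1, 1 - 1*5) + 39) = 23*(-1*1 + 39) = 23*(-1 + 39) = 23*38 = 874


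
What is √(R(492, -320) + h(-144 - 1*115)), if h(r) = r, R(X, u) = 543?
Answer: 2*√71 ≈ 16.852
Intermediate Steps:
√(R(492, -320) + h(-144 - 1*115)) = √(543 + (-144 - 1*115)) = √(543 + (-144 - 115)) = √(543 - 259) = √284 = 2*√71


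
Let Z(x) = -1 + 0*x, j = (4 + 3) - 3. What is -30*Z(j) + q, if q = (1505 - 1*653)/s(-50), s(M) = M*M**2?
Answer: 937287/31250 ≈ 29.993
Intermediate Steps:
j = 4 (j = 7 - 3 = 4)
s(M) = M**3
Z(x) = -1 (Z(x) = -1 + 0 = -1)
q = -213/31250 (q = (1505 - 1*653)/((-50)**3) = (1505 - 653)/(-125000) = 852*(-1/125000) = -213/31250 ≈ -0.0068160)
-30*Z(j) + q = -30*(-1) - 213/31250 = 30 - 213/31250 = 937287/31250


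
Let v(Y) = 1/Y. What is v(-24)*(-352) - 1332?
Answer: -3952/3 ≈ -1317.3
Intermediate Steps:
v(-24)*(-352) - 1332 = -352/(-24) - 1332 = -1/24*(-352) - 1332 = 44/3 - 1332 = -3952/3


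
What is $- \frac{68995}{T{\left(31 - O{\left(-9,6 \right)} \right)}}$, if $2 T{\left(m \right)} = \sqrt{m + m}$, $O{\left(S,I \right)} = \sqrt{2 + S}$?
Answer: $- \frac{68995 \sqrt{2}}{\sqrt{31 - i \sqrt{7}}} \approx -17477.0 - 744.46 i$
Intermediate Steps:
$T{\left(m \right)} = \frac{\sqrt{2} \sqrt{m}}{2}$ ($T{\left(m \right)} = \frac{\sqrt{m + m}}{2} = \frac{\sqrt{2 m}}{2} = \frac{\sqrt{2} \sqrt{m}}{2}$)
$- \frac{68995}{T{\left(31 - O{\left(-9,6 \right)} \right)}} = - \frac{68995}{\frac{1}{2} \sqrt{2} \sqrt{31 - \sqrt{2 - 9}}} = - \frac{68995}{\frac{1}{2} \sqrt{2} \sqrt{31 - \sqrt{-7}}} = - \frac{68995}{\frac{1}{2} \sqrt{2} \sqrt{31 - i \sqrt{7}}} = - 68995 \frac{\sqrt{2}}{\sqrt{31 - i \sqrt{7}}} = - \frac{68995 \sqrt{2}}{\sqrt{31 - i \sqrt{7}}}$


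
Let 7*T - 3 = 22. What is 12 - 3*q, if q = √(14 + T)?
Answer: 12 - 3*√861/7 ≈ -0.57549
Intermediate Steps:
T = 25/7 (T = 3/7 + (⅐)*22 = 3/7 + 22/7 = 25/7 ≈ 3.5714)
q = √861/7 (q = √(14 + 25/7) = √(123/7) = √861/7 ≈ 4.1918)
12 - 3*q = 12 - 3*√861/7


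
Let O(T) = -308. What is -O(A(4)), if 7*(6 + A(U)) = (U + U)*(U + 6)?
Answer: 308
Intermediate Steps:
A(U) = -6 + 2*U*(6 + U)/7 (A(U) = -6 + ((U + U)*(U + 6))/7 = -6 + ((2*U)*(6 + U))/7 = -6 + (2*U*(6 + U))/7 = -6 + 2*U*(6 + U)/7)
-O(A(4)) = -1*(-308) = 308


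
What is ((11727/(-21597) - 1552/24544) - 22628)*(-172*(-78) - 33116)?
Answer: 2461453119906450/5521633 ≈ 4.4578e+8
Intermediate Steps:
((11727/(-21597) - 1552/24544) - 22628)*(-172*(-78) - 33116) = ((11727*(-1/21597) - 1552*1/24544) - 22628)*(13416 - 33116) = ((-3909/7199 - 97/1534) - 22628)*(-19700) = (-6694709/11043266 - 22628)*(-19700) = -249893717757/11043266*(-19700) = 2461453119906450/5521633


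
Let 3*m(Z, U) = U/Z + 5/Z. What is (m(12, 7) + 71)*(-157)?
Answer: -33598/3 ≈ -11199.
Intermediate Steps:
m(Z, U) = 5/(3*Z) + U/(3*Z) (m(Z, U) = (U/Z + 5/Z)/3 = (5/Z + U/Z)/3 = 5/(3*Z) + U/(3*Z))
(m(12, 7) + 71)*(-157) = ((1/3)*(5 + 7)/12 + 71)*(-157) = ((1/3)*(1/12)*12 + 71)*(-157) = (1/3 + 71)*(-157) = (214/3)*(-157) = -33598/3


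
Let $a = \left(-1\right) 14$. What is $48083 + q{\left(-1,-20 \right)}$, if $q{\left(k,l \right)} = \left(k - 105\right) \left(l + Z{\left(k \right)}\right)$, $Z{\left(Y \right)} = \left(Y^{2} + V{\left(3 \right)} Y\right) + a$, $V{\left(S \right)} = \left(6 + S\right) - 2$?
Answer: $52323$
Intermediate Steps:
$V{\left(S \right)} = 4 + S$
$a = -14$
$Z{\left(Y \right)} = -14 + Y^{2} + 7 Y$ ($Z{\left(Y \right)} = \left(Y^{2} + \left(4 + 3\right) Y\right) - 14 = \left(Y^{2} + 7 Y\right) - 14 = -14 + Y^{2} + 7 Y$)
$q{\left(k,l \right)} = \left(-105 + k\right) \left(-14 + l + k^{2} + 7 k\right)$ ($q{\left(k,l \right)} = \left(k - 105\right) \left(l + \left(-14 + k^{2} + 7 k\right)\right) = \left(-105 + k\right) \left(-14 + l + k^{2} + 7 k\right)$)
$48083 + q{\left(-1,-20 \right)} = 48083 - \left(-4339 + 1 + 98\right) = 48083 + \left(1470 - 1 + 749 + 2100 - 98 + 20\right) = 48083 + 4240 = 52323$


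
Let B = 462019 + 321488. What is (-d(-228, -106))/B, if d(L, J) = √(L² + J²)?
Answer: -2*√15805/783507 ≈ -0.00032091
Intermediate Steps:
d(L, J) = √(J² + L²)
B = 783507
(-d(-228, -106))/B = -√((-106)² + (-228)²)/783507 = -√(11236 + 51984)*(1/783507) = -√63220*(1/783507) = -2*√15805*(1/783507) = -2*√15805/783507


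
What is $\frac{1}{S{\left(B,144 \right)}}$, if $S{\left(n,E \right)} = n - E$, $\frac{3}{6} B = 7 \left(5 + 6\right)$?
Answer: $\frac{1}{10} \approx 0.1$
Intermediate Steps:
$B = 154$ ($B = 2 \cdot 7 \left(5 + 6\right) = 2 \cdot 7 \cdot 11 = 2 \cdot 77 = 154$)
$\frac{1}{S{\left(B,144 \right)}} = \frac{1}{154 - 144} = \frac{1}{10}$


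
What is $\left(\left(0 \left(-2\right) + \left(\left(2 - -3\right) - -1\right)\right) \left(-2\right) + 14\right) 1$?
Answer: $2$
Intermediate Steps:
$\left(\left(0 \left(-2\right) + \left(\left(2 - -3\right) - -1\right)\right) \left(-2\right) + 14\right) 1 = \left(\left(0 + \left(\left(2 + 3\right) + 1\right)\right) \left(-2\right) + 14\right) 1 = \left(\left(0 + \left(5 + 1\right)\right) \left(-2\right) + 14\right) 1 = \left(\left(0 + 6\right) \left(-2\right) + 14\right) 1 = \left(6 \left(-2\right) + 14\right) 1 = \left(-12 + 14\right) 1 = 2 \cdot 1 = 2$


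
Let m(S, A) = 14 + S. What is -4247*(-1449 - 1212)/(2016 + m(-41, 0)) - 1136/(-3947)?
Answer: 14869453451/2616861 ≈ 5682.2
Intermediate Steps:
-4247*(-1449 - 1212)/(2016 + m(-41, 0)) - 1136/(-3947) = -4247*(-1449 - 1212)/(2016 + (14 - 41)) - 1136/(-3947) = -4247*(-2661/(2016 - 27)) - 1136*(-1/3947) = -4247/(1989*(-1/2661)) + 1136/3947 = -4247/(-663/887) + 1136/3947 = -4247*(-887/663) + 1136/3947 = 3767089/663 + 1136/3947 = 14869453451/2616861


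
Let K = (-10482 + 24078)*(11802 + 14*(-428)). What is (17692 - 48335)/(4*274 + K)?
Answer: -30643/78993856 ≈ -0.00038792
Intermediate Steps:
K = 78992760 (K = 13596*(11802 - 5992) = 13596*5810 = 78992760)
(17692 - 48335)/(4*274 + K) = (17692 - 48335)/(4*274 + 78992760) = -30643/(1096 + 78992760) = -30643/78993856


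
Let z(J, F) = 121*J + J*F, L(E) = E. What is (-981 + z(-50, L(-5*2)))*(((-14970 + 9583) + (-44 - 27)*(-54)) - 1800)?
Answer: 21898443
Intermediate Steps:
z(J, F) = 121*J + F*J
(-981 + z(-50, L(-5*2)))*(((-14970 + 9583) + (-44 - 27)*(-54)) - 1800) = (-981 - 50*(121 - 5*2))*(((-14970 + 9583) + (-44 - 27)*(-54)) - 1800) = (-981 - 50*(121 - 10))*((-5387 - 71*(-54)) - 1800) = (-981 - 50*111)*((-5387 + 3834) - 1800) = (-981 - 5550)*(-1553 - 1800) = -6531*(-3353) = 21898443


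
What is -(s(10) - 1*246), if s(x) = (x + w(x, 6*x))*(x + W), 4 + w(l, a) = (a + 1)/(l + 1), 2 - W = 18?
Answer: 3468/11 ≈ 315.27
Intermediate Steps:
W = -16 (W = 2 - 1*18 = 2 - 18 = -16)
w(l, a) = -4 + (1 + a)/(1 + l) (w(l, a) = -4 + (a + 1)/(l + 1) = -4 + (1 + a)/(1 + l))
s(x) = (-16 + x)*(x + (-3 + 2*x)/(1 + x)) (s(x) = (x + (-3 + 6*x - 4*x)/(1 + x))*(x - 16) = (x + (-3 + 2*x)/(1 + x))*(-16 + x) = (-16 + x)*(x + (-3 + 2*x)/(1 + x)))
-(s(10) - 1*246) = -((48 + 10³ - 51*10 - 13*10²)/(1 + 10) - 1*246) = -((48 + 1000 - 510 - 13*100)/11 - 246) = -((48 + 1000 - 510 - 1300)/11 - 246) = -((1/11)*(-762) - 246) = -(-762/11 - 246) = -1*(-3468/11) = 3468/11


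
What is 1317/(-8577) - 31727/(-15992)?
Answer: 83687005/45721128 ≈ 1.8304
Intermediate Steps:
1317/(-8577) - 31727/(-15992) = 1317*(-1/8577) - 31727*(-1/15992) = -439/2859 + 31727/15992 = 83687005/45721128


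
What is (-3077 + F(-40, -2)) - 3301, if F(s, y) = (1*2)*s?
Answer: -6458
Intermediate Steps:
F(s, y) = 2*s
(-3077 + F(-40, -2)) - 3301 = (-3077 + 2*(-40)) - 3301 = (-3077 - 80) - 3301 = -3157 - 3301 = -6458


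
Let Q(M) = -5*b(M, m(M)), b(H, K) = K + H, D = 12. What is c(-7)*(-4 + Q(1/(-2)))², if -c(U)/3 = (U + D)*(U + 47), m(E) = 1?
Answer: -25350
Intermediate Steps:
c(U) = -3*(12 + U)*(47 + U) (c(U) = -3*(U + 12)*(U + 47) = -3*(12 + U)*(47 + U))
b(H, K) = H + K
Q(M) = -5 - 5*M (Q(M) = -5*(M + 1) = -5*(1 + M) = -5 - 5*M)
c(-7)*(-4 + Q(1/(-2)))² = (-1692 - 177*(-7) - 3*(-7)²)*(-4 + (-5 - 5/(-2)))² = (-1692 + 1239 - 3*49)*(-4 + (-5 - 5*(-½)))² = (-1692 + 1239 - 147)*(-4 + (-5 + 5/2))² = -600*(-4 - 5/2)² = -600*(-13/2)² = -600*169/4 = -25350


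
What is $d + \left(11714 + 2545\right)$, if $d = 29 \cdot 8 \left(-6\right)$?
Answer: $12867$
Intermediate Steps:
$d = -1392$ ($d = 232 \left(-6\right) = -1392$)
$d + \left(11714 + 2545\right) = -1392 + \left(11714 + 2545\right) = -1392 + 14259 = 12867$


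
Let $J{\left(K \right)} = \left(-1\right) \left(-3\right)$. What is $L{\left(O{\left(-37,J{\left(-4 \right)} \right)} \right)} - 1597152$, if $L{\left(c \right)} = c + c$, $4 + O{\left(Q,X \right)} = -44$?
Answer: $-1597248$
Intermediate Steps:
$J{\left(K \right)} = 3$
$O{\left(Q,X \right)} = -48$ ($O{\left(Q,X \right)} = -4 - 44 = -48$)
$L{\left(c \right)} = 2 c$
$L{\left(O{\left(-37,J{\left(-4 \right)} \right)} \right)} - 1597152 = 2 \left(-48\right) - 1597152 = -96 - 1597152 = -1597248$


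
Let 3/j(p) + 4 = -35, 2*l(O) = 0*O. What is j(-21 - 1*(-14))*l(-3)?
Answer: 0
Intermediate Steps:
l(O) = 0 (l(O) = (0*O)/2 = (½)*0 = 0)
j(p) = -1/13 (j(p) = 3/(-4 - 35) = 3/(-39) = 3*(-1/39) = -1/13)
j(-21 - 1*(-14))*l(-3) = -1/13*0 = 0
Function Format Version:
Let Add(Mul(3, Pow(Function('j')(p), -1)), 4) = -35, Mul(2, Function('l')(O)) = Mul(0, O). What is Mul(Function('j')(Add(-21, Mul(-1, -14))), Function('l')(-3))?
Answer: 0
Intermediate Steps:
Function('l')(O) = 0 (Function('l')(O) = Mul(Rational(1, 2), Mul(0, O)) = Mul(Rational(1, 2), 0) = 0)
Function('j')(p) = Rational(-1, 13) (Function('j')(p) = Mul(3, Pow(Add(-4, -35), -1)) = Mul(3, Pow(-39, -1)) = Mul(3, Rational(-1, 39)) = Rational(-1, 13))
Mul(Function('j')(Add(-21, Mul(-1, -14))), Function('l')(-3)) = Mul(Rational(-1, 13), 0) = 0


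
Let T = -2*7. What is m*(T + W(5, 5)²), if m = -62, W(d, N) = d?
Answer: -682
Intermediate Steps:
T = -14
m*(T + W(5, 5)²) = -62*(-14 + 5²) = -62*(-14 + 25) = -62*11 = -682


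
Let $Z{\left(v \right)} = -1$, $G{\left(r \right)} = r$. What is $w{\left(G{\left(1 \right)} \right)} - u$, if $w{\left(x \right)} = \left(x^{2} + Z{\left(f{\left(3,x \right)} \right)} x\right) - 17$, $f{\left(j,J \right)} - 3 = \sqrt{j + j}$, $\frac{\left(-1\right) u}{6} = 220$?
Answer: $1303$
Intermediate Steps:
$u = -1320$ ($u = \left(-6\right) 220 = -1320$)
$f{\left(j,J \right)} = 3 + \sqrt{2} \sqrt{j}$ ($f{\left(j,J \right)} = 3 + \sqrt{j + j} = 3 + \sqrt{2 j} = 3 + \sqrt{2} \sqrt{j}$)
$w{\left(x \right)} = -17 + x^{2} - x$ ($w{\left(x \right)} = \left(x^{2} - x\right) - 17 = -17 + x^{2} - x$)
$w{\left(G{\left(1 \right)} \right)} - u = \left(-17 + 1^{2} - 1\right) - -1320 = \left(-17 + 1 - 1\right) + 1320 = -17 + 1320 = 1303$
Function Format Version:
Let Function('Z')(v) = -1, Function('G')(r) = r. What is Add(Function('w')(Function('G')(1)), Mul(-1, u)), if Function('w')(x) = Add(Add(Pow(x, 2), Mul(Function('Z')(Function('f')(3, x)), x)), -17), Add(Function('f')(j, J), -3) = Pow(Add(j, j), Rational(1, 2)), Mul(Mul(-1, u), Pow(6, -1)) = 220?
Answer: 1303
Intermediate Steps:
u = -1320 (u = Mul(-6, 220) = -1320)
Function('f')(j, J) = Add(3, Mul(Pow(2, Rational(1, 2)), Pow(j, Rational(1, 2)))) (Function('f')(j, J) = Add(3, Pow(Add(j, j), Rational(1, 2))) = Add(3, Pow(Mul(2, j), Rational(1, 2))) = Add(3, Mul(Pow(2, Rational(1, 2)), Pow(j, Rational(1, 2)))))
Function('w')(x) = Add(-17, Pow(x, 2), Mul(-1, x)) (Function('w')(x) = Add(Add(Pow(x, 2), Mul(-1, x)), -17) = Add(-17, Pow(x, 2), Mul(-1, x)))
Add(Function('w')(Function('G')(1)), Mul(-1, u)) = Add(Add(-17, Pow(1, 2), Mul(-1, 1)), Mul(-1, -1320)) = Add(Add(-17, 1, -1), 1320) = Add(-17, 1320) = 1303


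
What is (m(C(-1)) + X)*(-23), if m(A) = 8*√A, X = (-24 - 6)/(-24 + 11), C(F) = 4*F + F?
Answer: -690/13 - 184*I*√5 ≈ -53.077 - 411.44*I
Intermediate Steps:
C(F) = 5*F
X = 30/13 (X = -30/(-13) = -30*(-1/13) = 30/13 ≈ 2.3077)
(m(C(-1)) + X)*(-23) = (8*√(5*(-1)) + 30/13)*(-23) = (8*√(-5) + 30/13)*(-23) = (8*(I*√5) + 30/13)*(-23) = (8*I*√5 + 30/13)*(-23) = (30/13 + 8*I*√5)*(-23) = -690/13 - 184*I*√5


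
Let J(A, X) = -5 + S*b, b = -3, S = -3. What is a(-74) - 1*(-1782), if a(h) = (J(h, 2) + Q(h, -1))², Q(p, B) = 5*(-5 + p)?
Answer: 154663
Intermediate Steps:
Q(p, B) = -25 + 5*p
J(A, X) = 4 (J(A, X) = -5 - 3*(-3) = -5 + 9 = 4)
a(h) = (-21 + 5*h)² (a(h) = (4 + (-25 + 5*h))² = (-21 + 5*h)²)
a(-74) - 1*(-1782) = (-21 + 5*(-74))² - 1*(-1782) = (-21 - 370)² + 1782 = (-391)² + 1782 = 152881 + 1782 = 154663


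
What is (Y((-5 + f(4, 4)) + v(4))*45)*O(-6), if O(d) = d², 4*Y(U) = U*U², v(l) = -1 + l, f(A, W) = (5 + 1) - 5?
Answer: -405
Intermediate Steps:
f(A, W) = 1 (f(A, W) = 6 - 5 = 1)
Y(U) = U³/4 (Y(U) = (U*U²)/4 = U³/4)
(Y((-5 + f(4, 4)) + v(4))*45)*O(-6) = ((((-5 + 1) + (-1 + 4))³/4)*45)*(-6)² = (((-4 + 3)³/4)*45)*36 = (((¼)*(-1)³)*45)*36 = (((¼)*(-1))*45)*36 = -¼*45*36 = -45/4*36 = -405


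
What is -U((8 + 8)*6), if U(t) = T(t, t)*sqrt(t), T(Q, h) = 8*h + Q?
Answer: -3456*sqrt(6) ≈ -8465.4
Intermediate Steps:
T(Q, h) = Q + 8*h
U(t) = 9*t**(3/2) (U(t) = (t + 8*t)*sqrt(t) = (9*t)*sqrt(t) = 9*t**(3/2))
-U((8 + 8)*6) = -9*((8 + 8)*6)**(3/2) = -9*(16*6)**(3/2) = -9*96**(3/2) = -9*384*sqrt(6) = -3456*sqrt(6)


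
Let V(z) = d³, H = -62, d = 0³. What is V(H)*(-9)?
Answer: 0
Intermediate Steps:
d = 0
V(z) = 0 (V(z) = 0³ = 0)
V(H)*(-9) = 0*(-9) = 0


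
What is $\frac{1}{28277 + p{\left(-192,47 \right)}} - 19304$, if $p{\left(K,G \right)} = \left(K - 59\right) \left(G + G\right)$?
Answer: $- \frac{90400631}{4683} \approx -19304.0$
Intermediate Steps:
$p{\left(K,G \right)} = 2 G \left(-59 + K\right)$ ($p{\left(K,G \right)} = \left(-59 + K\right) 2 G = 2 G \left(-59 + K\right)$)
$\frac{1}{28277 + p{\left(-192,47 \right)}} - 19304 = \frac{1}{28277 + 2 \cdot 47 \left(-59 - 192\right)} - 19304 = \frac{1}{28277 + 2 \cdot 47 \left(-251\right)} - 19304 = \frac{1}{28277 - 23594} - 19304 = \frac{1}{4683} - 19304 = - \frac{90400631}{4683}$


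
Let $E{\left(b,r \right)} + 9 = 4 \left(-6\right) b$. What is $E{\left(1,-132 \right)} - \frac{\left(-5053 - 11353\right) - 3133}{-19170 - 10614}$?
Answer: $- \frac{334137}{9928} \approx -33.656$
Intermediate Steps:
$E{\left(b,r \right)} = -9 - 24 b$ ($E{\left(b,r \right)} = -9 + 4 \left(-6\right) b = -9 - 24 b$)
$E{\left(1,-132 \right)} - \frac{\left(-5053 - 11353\right) - 3133}{-19170 - 10614} = \left(-9 - 24\right) - \frac{\left(-5053 - 11353\right) - 3133}{-19170 - 10614} = \left(-9 - 24\right) - \frac{\left(-5053 - 11353\right) - 3133}{-29784} = -33 - \left(-16406 - 3133\right) \left(- \frac{1}{29784}\right) = -33 - \left(-19539\right) \left(- \frac{1}{29784}\right) = -33 - \frac{6513}{9928} = - \frac{334137}{9928}$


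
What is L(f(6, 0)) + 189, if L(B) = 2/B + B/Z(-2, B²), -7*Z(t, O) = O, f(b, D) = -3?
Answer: 572/3 ≈ 190.67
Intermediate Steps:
Z(t, O) = -O/7
L(B) = -5/B (L(B) = 2/B + B/((-B²/7)) = 2/B + B*(-7/B²) = 2/B - 7/B = -5/B)
L(f(6, 0)) + 189 = -5/(-3) + 189 = -5*(-⅓) + 189 = 5/3 + 189 = 572/3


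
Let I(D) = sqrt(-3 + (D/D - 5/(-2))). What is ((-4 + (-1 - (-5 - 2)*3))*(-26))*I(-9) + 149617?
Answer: 149617 - 208*sqrt(2) ≈ 1.4932e+5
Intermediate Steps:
I(D) = sqrt(2)/2 (I(D) = sqrt(-3 + (1 - 5*(-1/2))) = sqrt(-3 + (1 + 5/2)) = sqrt(-3 + 7/2) = sqrt(1/2) = sqrt(2)/2)
((-4 + (-1 - (-5 - 2)*3))*(-26))*I(-9) + 149617 = ((-4 + (-1 - (-5 - 2)*3))*(-26))*(sqrt(2)/2) + 149617 = ((-4 + (-1 - 1*(-7)*3))*(-26))*(sqrt(2)/2) + 149617 = ((-4 + (-1 + 7*3))*(-26))*(sqrt(2)/2) + 149617 = ((-4 + (-1 + 21))*(-26))*(sqrt(2)/2) + 149617 = ((-4 + 20)*(-26))*(sqrt(2)/2) + 149617 = (16*(-26))*(sqrt(2)/2) + 149617 = -208*sqrt(2) + 149617 = 149617 - 208*sqrt(2)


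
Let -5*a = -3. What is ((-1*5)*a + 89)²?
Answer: 7396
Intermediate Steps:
a = ⅗ (a = -⅕*(-3) = ⅗ ≈ 0.60000)
((-1*5)*a + 89)² = (-1*5*(⅗) + 89)² = (-5*⅗ + 89)² = (-3 + 89)² = 86² = 7396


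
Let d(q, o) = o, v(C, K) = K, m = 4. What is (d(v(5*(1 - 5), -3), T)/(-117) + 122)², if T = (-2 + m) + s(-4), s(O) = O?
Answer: 203804176/13689 ≈ 14888.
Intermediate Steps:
T = -2 (T = (-2 + 4) - 4 = 2 - 4 = -2)
(d(v(5*(1 - 5), -3), T)/(-117) + 122)² = (-2/(-117) + 122)² = (-2*(-1/117) + 122)² = (2/117 + 122)² = (14276/117)² = 203804176/13689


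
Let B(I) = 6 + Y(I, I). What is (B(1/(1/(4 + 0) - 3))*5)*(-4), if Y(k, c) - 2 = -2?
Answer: -120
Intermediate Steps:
Y(k, c) = 0 (Y(k, c) = 2 - 2 = 0)
B(I) = 6 (B(I) = 6 + 0 = 6)
(B(1/(1/(4 + 0) - 3))*5)*(-4) = (6*5)*(-4) = 30*(-4) = -120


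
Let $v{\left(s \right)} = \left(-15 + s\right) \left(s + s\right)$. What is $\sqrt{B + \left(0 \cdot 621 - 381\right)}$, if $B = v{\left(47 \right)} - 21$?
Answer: $\sqrt{2606} \approx 51.049$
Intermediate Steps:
$v{\left(s \right)} = 2 s \left(-15 + s\right)$ ($v{\left(s \right)} = \left(-15 + s\right) 2 s = 2 s \left(-15 + s\right)$)
$B = 2987$ ($B = 2 \cdot 47 \left(-15 + 47\right) - 21 = 2 \cdot 47 \cdot 32 - 21 = 3008 - 21 = 2987$)
$\sqrt{B + \left(0 \cdot 621 - 381\right)} = \sqrt{2987 + \left(0 \cdot 621 - 381\right)} = \sqrt{2987 + \left(0 - 381\right)} = \sqrt{2987 - 381} = \sqrt{2606}$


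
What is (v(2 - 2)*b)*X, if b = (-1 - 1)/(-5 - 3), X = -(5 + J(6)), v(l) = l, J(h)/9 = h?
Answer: 0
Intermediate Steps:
J(h) = 9*h
X = -59 (X = -(5 + 9*6) = -(5 + 54) = -1*59 = -59)
b = ¼ (b = -2/(-8) = -2*(-⅛) = ¼ ≈ 0.25000)
(v(2 - 2)*b)*X = ((2 - 2)*(¼))*(-59) = (0*(¼))*(-59) = 0*(-59) = 0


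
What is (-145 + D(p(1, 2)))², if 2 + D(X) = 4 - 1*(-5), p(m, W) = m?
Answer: 19044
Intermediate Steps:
D(X) = 7 (D(X) = -2 + (4 - 1*(-5)) = -2 + (4 + 5) = -2 + 9 = 7)
(-145 + D(p(1, 2)))² = (-145 + 7)² = (-138)² = 19044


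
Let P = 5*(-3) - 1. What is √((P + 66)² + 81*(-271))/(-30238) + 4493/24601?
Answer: 4493/24601 - I*√19451/30238 ≈ 0.18263 - 0.0046123*I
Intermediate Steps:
P = -16 (P = -15 - 1 = -16)
√((P + 66)² + 81*(-271))/(-30238) + 4493/24601 = √((-16 + 66)² + 81*(-271))/(-30238) + 4493/24601 = √(50² - 21951)*(-1/30238) + 4493*(1/24601) = √(2500 - 21951)*(-1/30238) + 4493/24601 = √(-19451)*(-1/30238) + 4493/24601 = (I*√19451)*(-1/30238) + 4493/24601 = -I*√19451/30238 + 4493/24601 = 4493/24601 - I*√19451/30238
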